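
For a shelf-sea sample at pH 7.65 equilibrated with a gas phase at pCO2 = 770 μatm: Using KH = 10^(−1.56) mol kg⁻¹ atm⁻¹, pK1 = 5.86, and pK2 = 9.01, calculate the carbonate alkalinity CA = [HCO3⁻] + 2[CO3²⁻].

[CO2*] = KH · pCO2 = 10^(−1.56) × 770×10^-6 = 2.121×10^-5 mol/kg
α₀ = 1/(1 + K1/[H⁺] + K1K2/[H⁺]²) = 1/(1 + 10^+1.79 + 10^+0.43) = 0.01530
DIC = [CO2*]/α₀ = 2.121×10^-5 / 0.01530 = 1.386 mmol/kg
CA = (α₁ + 2α₂)·DIC = (0.9435 + 2×0.04119) × 1.386 = 1.42 mmol/kg

CA = 1.42 mmol/kg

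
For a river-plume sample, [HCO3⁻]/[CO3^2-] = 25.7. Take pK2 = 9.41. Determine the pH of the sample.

pH = 8.00

From K2 = [H⁺][CO3^2-]/[HCO3⁻]:  pH = pK2 − log₁₀([HCO3⁻]/[CO3^2-])
log₁₀(25.7) = +1.410
pH = 9.41 − (+1.410) = 8.00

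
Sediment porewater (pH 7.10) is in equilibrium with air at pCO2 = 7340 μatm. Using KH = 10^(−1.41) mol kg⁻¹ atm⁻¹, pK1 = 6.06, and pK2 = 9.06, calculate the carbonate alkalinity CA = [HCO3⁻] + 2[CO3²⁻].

CA = 3.20 mmol/kg

[CO2*] = KH · pCO2 = 10^(−1.41) × 7340×10^-6 = 2.856×10^-4 mol/kg
α₀ = 1/(1 + K1/[H⁺] + K1K2/[H⁺]²) = 1/(1 + 10^+1.04 + 10^-0.92) = 0.08275
DIC = [CO2*]/α₀ = 2.856×10^-4 / 0.08275 = 3.451 mmol/kg
CA = (α₁ + 2α₂)·DIC = (0.9073 + 2×0.009948) × 3.451 = 3.20 mmol/kg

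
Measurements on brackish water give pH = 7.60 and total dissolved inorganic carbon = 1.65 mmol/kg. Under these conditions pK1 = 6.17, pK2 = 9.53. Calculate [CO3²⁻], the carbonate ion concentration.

α₂ = 1 / (1 + [H⁺]/K2 + [H⁺]²/(K1K2)) = 1 / (1 + 10^+1.93 + 10^+0.50)
   = 1 / (1 + 85.114 + 3.1623) = 1/89.276 = 0.01120
[CO3²⁻] = α₂ × DIC = 0.01120 × 1.65 = 0.0185 mmol/kg = 18.5 μmol/kg

[CO3²⁻] = 18.5 μmol/kg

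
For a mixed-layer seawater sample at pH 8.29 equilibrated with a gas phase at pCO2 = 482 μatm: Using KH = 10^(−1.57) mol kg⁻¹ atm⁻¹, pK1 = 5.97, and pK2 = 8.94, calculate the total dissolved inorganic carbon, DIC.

DIC = 3.33 mmol/kg

[CO2*] = KH · pCO2 = 10^(−1.57) × 482×10^-6 = 1.297×10^-5 mol/kg
α₀ = 1/(1 + K1/[H⁺] + K1K2/[H⁺]²) = 1/(1 + 10^+2.32 + 10^+1.67) = 0.003896
DIC = [CO2*]/α₀ = 1.297×10^-5 / 0.003896 = 3.33 mmol/kg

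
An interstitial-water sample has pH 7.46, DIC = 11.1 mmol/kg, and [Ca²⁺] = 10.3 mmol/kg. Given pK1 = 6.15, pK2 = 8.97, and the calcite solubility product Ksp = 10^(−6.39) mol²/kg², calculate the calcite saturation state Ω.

α₂ = 1 / (1 + [H⁺]/K2 + [H⁺]²/(K1K2)) = 1 / (1 + 10^+1.51 + 10^+0.20)
   = 1 / (1 + 32.359 + 1.5849) = 1/34.944 = 0.02862
[CO3²⁻] = α₂ × DIC = 0.02862 × 11.1 = 0.3176 mmol/kg
Ksp = 10^(−6.39) = 4.074×10^-7
Ω = [Ca²⁺][CO3²⁻]/Ksp = (10.3×10^-3)(3.176×10^-4) / 4.074×10^-7 = 8.03

Ω = 8.03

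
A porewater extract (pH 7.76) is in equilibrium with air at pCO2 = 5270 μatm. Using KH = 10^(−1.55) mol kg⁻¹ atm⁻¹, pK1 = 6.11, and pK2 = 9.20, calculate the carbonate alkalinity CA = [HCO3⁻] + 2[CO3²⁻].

[CO2*] = KH · pCO2 = 10^(−1.55) × 5270×10^-6 = 1.485×10^-4 mol/kg
α₀ = 1/(1 + K1/[H⁺] + K1K2/[H⁺]²) = 1/(1 + 10^+1.65 + 10^+0.21) = 0.02115
DIC = [CO2*]/α₀ = 1.485×10^-4 / 0.02115 = 7.024 mmol/kg
CA = (α₁ + 2α₂)·DIC = (0.9446 + 2×0.03429) × 7.024 = 7.12 mmol/kg

CA = 7.12 mmol/kg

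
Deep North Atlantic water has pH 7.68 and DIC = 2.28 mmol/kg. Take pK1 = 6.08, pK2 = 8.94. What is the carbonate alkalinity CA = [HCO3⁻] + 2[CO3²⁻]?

CA = [HCO3⁻] + 2[CO3²⁻] = (α₁ + 2α₂)·DIC
At pH 7.68: [H⁺]/K1 = 10^-1.60 = 0.025119, K2/[H⁺] = 10^-1.26 = 0.054954
α₁ = 1/(1 + 0.025119 + 0.054954) = 1/1.0801 = 0.9259; α₂ = α₁·K2/[H⁺] = 0.05088
α₁ + 2α₂ = 1.0276
CA = 1.0276 × 2.28 = 2.34 mmol/kg

CA = 2.34 mmol/kg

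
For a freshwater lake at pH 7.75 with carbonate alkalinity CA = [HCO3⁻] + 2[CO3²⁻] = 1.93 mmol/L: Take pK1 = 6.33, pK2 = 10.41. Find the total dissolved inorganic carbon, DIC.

DIC = 2.00 mmol/L

CA = [HCO3⁻] + 2[CO3²⁻] = (α₁ + 2α₂)·DIC
At pH 7.75: [H⁺]/K1 = 10^-1.42 = 0.038019, K2/[H⁺] = 10^-2.66 = 0.0021878
α₁ = 1/(1 + 0.038019 + 0.0021878) = 1/1.0402 = 0.9613; α₂ = α₁·K2/[H⁺] = 0.002103
α₁ + 2α₂ = 0.9656
DIC = CA / (α₁ + 2α₂) = 1.93 / 0.9656 = 2.00 mmol/L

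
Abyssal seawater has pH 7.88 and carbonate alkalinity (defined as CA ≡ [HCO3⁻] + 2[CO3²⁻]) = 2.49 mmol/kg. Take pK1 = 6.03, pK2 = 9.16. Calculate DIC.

DIC = 2.40 mmol/kg

CA = [HCO3⁻] + 2[CO3²⁻] = (α₁ + 2α₂)·DIC
At pH 7.88: [H⁺]/K1 = 10^-1.85 = 0.014125, K2/[H⁺] = 10^-1.28 = 0.052481
α₁ = 1/(1 + 0.014125 + 0.052481) = 1/1.0666 = 0.9376; α₂ = α₁·K2/[H⁺] = 0.04920
α₁ + 2α₂ = 1.0360
DIC = CA / (α₁ + 2α₂) = 2.49 / 1.0360 = 2.40 mmol/kg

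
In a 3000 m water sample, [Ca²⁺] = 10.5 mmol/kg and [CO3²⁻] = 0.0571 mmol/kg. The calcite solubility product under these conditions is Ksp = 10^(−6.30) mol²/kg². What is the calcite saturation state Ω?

Ksp = 10^(−6.30) = 5.012×10^-7
Ω = [Ca²⁺][CO3²⁻]/Ksp = (10.5×10^-3)(0.0571×10^-3) / 5.012×10^-7 = 1.20

Ω = 1.20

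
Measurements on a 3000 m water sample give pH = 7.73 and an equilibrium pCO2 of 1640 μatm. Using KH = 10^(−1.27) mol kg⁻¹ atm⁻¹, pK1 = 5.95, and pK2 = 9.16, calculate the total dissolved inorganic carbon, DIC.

[CO2*] = KH · pCO2 = 10^(−1.27) × 1640×10^-6 = 8.807×10^-5 mol/kg
α₀ = 1/(1 + K1/[H⁺] + K1K2/[H⁺]²) = 1/(1 + 10^+1.78 + 10^+0.35) = 0.01575
DIC = [CO2*]/α₀ = 8.807×10^-5 / 0.01575 = 5.59 mmol/kg

DIC = 5.59 mmol/kg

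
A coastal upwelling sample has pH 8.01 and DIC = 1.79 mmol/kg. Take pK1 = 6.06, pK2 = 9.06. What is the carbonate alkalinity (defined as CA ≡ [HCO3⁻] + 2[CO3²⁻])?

CA = [HCO3⁻] + 2[CO3²⁻] = (α₁ + 2α₂)·DIC
At pH 8.01: [H⁺]/K1 = 10^-1.95 = 0.011220, K2/[H⁺] = 10^-1.05 = 0.089125
α₁ = 1/(1 + 0.011220 + 0.089125) = 1/1.1003 = 0.9088; α₂ = α₁·K2/[H⁺] = 0.08100
α₁ + 2α₂ = 1.0708
CA = 1.0708 × 1.79 = 1.92 mmol/kg

CA = 1.92 mmol/kg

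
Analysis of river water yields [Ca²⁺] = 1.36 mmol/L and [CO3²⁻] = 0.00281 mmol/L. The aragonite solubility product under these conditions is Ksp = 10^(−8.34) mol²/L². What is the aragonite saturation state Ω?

Ω = 0.836

Ksp = 10^(−8.34) = 4.571×10^-9
Ω = [Ca²⁺][CO3²⁻]/Ksp = (1.36×10^-3)(0.00281×10^-3) / 4.571×10^-9 = 0.836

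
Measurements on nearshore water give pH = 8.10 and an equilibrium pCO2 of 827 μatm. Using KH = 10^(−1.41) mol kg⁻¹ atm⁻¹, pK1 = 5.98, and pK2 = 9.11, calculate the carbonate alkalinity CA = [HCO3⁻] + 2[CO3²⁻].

CA = 5.07 mmol/kg

[CO2*] = KH · pCO2 = 10^(−1.41) × 827×10^-6 = 3.217×10^-5 mol/kg
α₀ = 1/(1 + K1/[H⁺] + K1K2/[H⁺]²) = 1/(1 + 10^+2.12 + 10^+1.11) = 0.006863
DIC = [CO2*]/α₀ = 3.217×10^-5 / 0.006863 = 4.688 mmol/kg
CA = (α₁ + 2α₂)·DIC = (0.9047 + 2×0.08841) × 4.688 = 5.07 mmol/kg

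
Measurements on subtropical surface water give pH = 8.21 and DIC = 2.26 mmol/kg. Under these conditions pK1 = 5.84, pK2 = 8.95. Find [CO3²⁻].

[CO3²⁻] = 0.347 mmol/kg

α₂ = 1 / (1 + [H⁺]/K2 + [H⁺]²/(K1K2)) = 1 / (1 + 10^+0.74 + 10^-1.63)
   = 1 / (1 + 5.4954 + 0.023442) = 1/6.5189 = 0.1534
[CO3²⁻] = α₂ × DIC = 0.1534 × 2.26 = 0.347 mmol/kg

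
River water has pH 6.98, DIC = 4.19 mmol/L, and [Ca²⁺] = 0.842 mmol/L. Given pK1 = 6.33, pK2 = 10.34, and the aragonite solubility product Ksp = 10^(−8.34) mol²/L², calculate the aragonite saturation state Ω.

Ω = 0.275

α₂ = 1 / (1 + [H⁺]/K2 + [H⁺]²/(K1K2)) = 1 / (1 + 10^+3.36 + 10^+2.71)
   = 1 / (1 + 2290.9 + 512.86) = 1/2804.7 = 0.0003565
[CO3²⁻] = α₂ × DIC = 0.0003565 × 4.19 = 0.001494 mmol/L = 1.494 μmol/L
Ksp = 10^(−8.34) = 4.571×10^-9
Ω = [Ca²⁺][CO3²⁻]/Ksp = (0.842×10^-3)(1.494×10^-6) / 4.571×10^-9 = 0.275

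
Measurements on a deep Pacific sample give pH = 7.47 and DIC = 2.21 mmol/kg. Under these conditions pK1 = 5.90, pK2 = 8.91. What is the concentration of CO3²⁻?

α₂ = 1 / (1 + [H⁺]/K2 + [H⁺]²/(K1K2)) = 1 / (1 + 10^+1.44 + 10^-0.13)
   = 1 / (1 + 27.542 + 0.74131) = 1/29.284 = 0.03415
[CO3²⁻] = α₂ × DIC = 0.03415 × 2.21 = 0.0755 mmol/kg

[CO3²⁻] = 0.0755 mmol/kg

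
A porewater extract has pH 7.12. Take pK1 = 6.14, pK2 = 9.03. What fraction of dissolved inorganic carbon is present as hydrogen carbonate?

α₁ = 0.895

α₁ = 1 / (1 + [H⁺]/K1 + K2/[H⁺]) = 1 / (1 + 10^-0.98 + 10^-1.91)
   = 1 / (1 + 0.10471 + 0.012303) = 1/1.1170 = 0.8952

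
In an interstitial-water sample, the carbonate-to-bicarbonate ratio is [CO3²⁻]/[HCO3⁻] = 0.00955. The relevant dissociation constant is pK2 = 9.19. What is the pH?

pH = 7.17

From K2 = [H⁺][CO3²⁻]/[HCO3⁻]:  pH = pK2 + log₁₀([CO3²⁻]/[HCO3⁻])
log₁₀(0.00955) = -2.020
pH = 9.19 + (-2.020) = 7.17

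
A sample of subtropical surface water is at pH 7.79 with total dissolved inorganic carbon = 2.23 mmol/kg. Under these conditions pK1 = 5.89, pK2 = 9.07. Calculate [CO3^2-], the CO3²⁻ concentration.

[CO3²⁻] = 0.110 mmol/kg

α₂ = 1 / (1 + [H⁺]/K2 + [H⁺]²/(K1K2)) = 1 / (1 + 10^+1.28 + 10^-0.62)
   = 1 / (1 + 19.055 + 0.23988) = 1/20.294 = 0.04927
[CO3²⁻] = α₂ × DIC = 0.04927 × 2.23 = 0.110 mmol/kg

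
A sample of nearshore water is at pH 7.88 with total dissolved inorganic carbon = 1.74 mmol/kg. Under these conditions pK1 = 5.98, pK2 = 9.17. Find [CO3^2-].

α₂ = 1 / (1 + [H⁺]/K2 + [H⁺]²/(K1K2)) = 1 / (1 + 10^+1.29 + 10^-0.61)
   = 1 / (1 + 19.498 + 0.24547) = 1/20.744 = 0.04821
[CO3²⁻] = α₂ × DIC = 0.04821 × 1.74 = 0.0839 mmol/kg

[CO3²⁻] = 0.0839 mmol/kg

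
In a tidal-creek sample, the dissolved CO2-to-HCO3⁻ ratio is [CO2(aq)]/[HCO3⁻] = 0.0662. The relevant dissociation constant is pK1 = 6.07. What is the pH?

From K1 = [H⁺][HCO3⁻]/[CO2(aq)]:  pH = pK1 − log₁₀([CO2(aq)]/[HCO3⁻])
log₁₀(0.0662) = -1.179
pH = 6.07 − (-1.179) = 7.25

pH = 7.25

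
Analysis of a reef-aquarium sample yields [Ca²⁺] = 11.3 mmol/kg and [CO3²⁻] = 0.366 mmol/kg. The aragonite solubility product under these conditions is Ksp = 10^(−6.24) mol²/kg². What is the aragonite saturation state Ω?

Ksp = 10^(−6.24) = 5.754×10^-7
Ω = [Ca²⁺][CO3²⁻]/Ksp = (11.3×10^-3)(0.366×10^-3) / 5.754×10^-7 = 7.19

Ω = 7.19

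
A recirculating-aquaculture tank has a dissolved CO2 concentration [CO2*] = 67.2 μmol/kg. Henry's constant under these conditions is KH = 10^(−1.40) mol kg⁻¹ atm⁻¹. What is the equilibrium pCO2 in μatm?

pCO2 = 1690 μatm

KH = 10^(−1.40) = 3.981×10^-2 mol kg⁻¹ atm⁻¹
pCO2 = [CO2*]/KH = 67.2×10^-6 / 3.981×10^-2 = 1.69×10^-3 atm = 1690 μatm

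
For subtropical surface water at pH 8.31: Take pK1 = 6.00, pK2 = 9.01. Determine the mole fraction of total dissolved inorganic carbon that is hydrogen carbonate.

α₁ = 0.830

α₁ = 1 / (1 + [H⁺]/K1 + K2/[H⁺]) = 1 / (1 + 10^-2.31 + 10^-0.70)
   = 1 / (1 + 0.0048978 + 0.19953) = 1/1.2044 = 0.8303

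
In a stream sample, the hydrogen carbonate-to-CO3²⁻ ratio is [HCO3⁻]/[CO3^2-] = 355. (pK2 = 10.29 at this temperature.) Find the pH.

pH = 7.74

From K2 = [H⁺][CO3^2-]/[HCO3⁻]:  pH = pK2 − log₁₀([HCO3⁻]/[CO3^2-])
log₁₀(355) = +2.550
pH = 10.29 − (+2.550) = 7.74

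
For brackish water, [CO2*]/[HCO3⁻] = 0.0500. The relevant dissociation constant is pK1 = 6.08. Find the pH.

pH = 7.38

From K1 = [H⁺][HCO3⁻]/[CO2*]:  pH = pK1 − log₁₀([CO2*]/[HCO3⁻])
log₁₀(0.0500) = -1.301
pH = 6.08 − (-1.301) = 7.38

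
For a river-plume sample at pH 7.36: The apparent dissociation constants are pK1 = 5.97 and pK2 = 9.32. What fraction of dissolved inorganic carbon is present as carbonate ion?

α₂ = 1 / (1 + [H⁺]/K2 + [H⁺]²/(K1K2)) = 1 / (1 + 10^+1.96 + 10^+0.57)
   = 1 / (1 + 91.201 + 3.7154) = 1/95.916 = 0.01043

α₂ = 0.0104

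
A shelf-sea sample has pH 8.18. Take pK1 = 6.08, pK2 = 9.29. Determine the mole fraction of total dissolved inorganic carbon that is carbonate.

α₂ = 1 / (1 + [H⁺]/K2 + [H⁺]²/(K1K2)) = 1 / (1 + 10^+1.11 + 10^-0.99)
   = 1 / (1 + 12.882 + 0.10233) = 1/13.985 = 0.07151

α₂ = 0.0715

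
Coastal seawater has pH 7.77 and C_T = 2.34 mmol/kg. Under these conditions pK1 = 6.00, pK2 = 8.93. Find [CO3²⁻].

α₂ = 1 / (1 + [H⁺]/K2 + [H⁺]²/(K1K2)) = 1 / (1 + 10^+1.16 + 10^-0.61)
   = 1 / (1 + 14.454 + 0.24547) = 1/15.700 = 0.06369
[CO3²⁻] = α₂ × DIC = 0.06369 × 2.34 = 0.149 mmol/kg

[CO3²⁻] = 0.149 mmol/kg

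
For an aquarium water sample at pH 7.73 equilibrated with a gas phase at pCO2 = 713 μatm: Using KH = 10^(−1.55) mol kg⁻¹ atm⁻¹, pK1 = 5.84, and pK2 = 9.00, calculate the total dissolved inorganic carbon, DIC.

[CO2*] = KH · pCO2 = 10^(−1.55) × 713×10^-6 = 2.010×10^-5 mol/kg
α₀ = 1/(1 + K1/[H⁺] + K1K2/[H⁺]²) = 1/(1 + 10^+1.89 + 10^+0.62) = 0.01208
DIC = [CO2*]/α₀ = 2.010×10^-5 / 0.01208 = 1.66 mmol/kg

DIC = 1.66 mmol/kg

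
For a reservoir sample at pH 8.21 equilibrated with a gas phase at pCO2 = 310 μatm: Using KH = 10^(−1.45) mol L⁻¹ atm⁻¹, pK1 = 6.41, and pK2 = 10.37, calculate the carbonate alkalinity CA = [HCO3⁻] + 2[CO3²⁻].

CA = 0.704 mmol/L

[CO2*] = KH · pCO2 = 10^(−1.45) × 310×10^-6 = 1.100×10^-5 mol/L
α₀ = 1/(1 + K1/[H⁺] + K1K2/[H⁺]²) = 1/(1 + 10^+1.80 + 10^-0.36) = 0.01550
DIC = [CO2*]/α₀ = 1.100×10^-5 / 0.01550 = 0.7098 mmol/L
CA = (α₁ + 2α₂)·DIC = (0.9777 + 2×0.006764) × 0.7098 = 0.704 mmol/L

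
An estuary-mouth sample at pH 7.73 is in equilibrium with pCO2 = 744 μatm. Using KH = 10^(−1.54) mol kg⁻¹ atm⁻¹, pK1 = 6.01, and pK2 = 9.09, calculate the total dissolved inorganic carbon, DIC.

DIC = 1.20 mmol/kg

[CO2*] = KH · pCO2 = 10^(−1.54) × 744×10^-6 = 2.146×10^-5 mol/kg
α₀ = 1/(1 + K1/[H⁺] + K1K2/[H⁺]²) = 1/(1 + 10^+1.72 + 10^+0.36) = 0.01793
DIC = [CO2*]/α₀ = 2.146×10^-5 / 0.01793 = 1.20 mmol/kg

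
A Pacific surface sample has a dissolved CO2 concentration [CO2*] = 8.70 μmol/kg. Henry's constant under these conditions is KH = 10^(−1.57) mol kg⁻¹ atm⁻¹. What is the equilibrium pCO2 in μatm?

KH = 10^(−1.57) = 2.692×10^-2 mol kg⁻¹ atm⁻¹
pCO2 = [CO2*]/KH = 8.70×10^-6 / 2.692×10^-2 = 3.23×10^-4 atm = 323 μatm

pCO2 = 323 μatm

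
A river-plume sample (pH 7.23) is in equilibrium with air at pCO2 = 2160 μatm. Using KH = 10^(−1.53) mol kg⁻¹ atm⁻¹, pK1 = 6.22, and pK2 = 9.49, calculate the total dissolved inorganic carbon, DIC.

DIC = 0.720 mmol/kg

[CO2*] = KH · pCO2 = 10^(−1.53) × 2160×10^-6 = 6.375×10^-5 mol/kg
α₀ = 1/(1 + K1/[H⁺] + K1K2/[H⁺]²) = 1/(1 + 10^+1.01 + 10^-1.25) = 0.08858
DIC = [CO2*]/α₀ = 6.375×10^-5 / 0.08858 = 0.720 mmol/kg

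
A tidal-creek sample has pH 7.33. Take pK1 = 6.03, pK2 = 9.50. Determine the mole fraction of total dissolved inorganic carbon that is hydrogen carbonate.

α₁ = 0.946

α₁ = 1 / (1 + [H⁺]/K1 + K2/[H⁺]) = 1 / (1 + 10^-1.30 + 10^-2.17)
   = 1 / (1 + 0.050119 + 0.0067608) = 1/1.0569 = 0.9462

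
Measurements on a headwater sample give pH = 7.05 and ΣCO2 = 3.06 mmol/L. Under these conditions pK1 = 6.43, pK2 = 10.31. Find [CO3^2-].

α₂ = 1 / (1 + [H⁺]/K2 + [H⁺]²/(K1K2)) = 1 / (1 + 10^+3.26 + 10^+2.64)
   = 1 / (1 + 1819.7 + 436.52) = 1/2257.2 = 0.0004430
[CO3²⁻] = α₂ × DIC = 0.0004430 × 3.06 = 0.00136 mmol/L = 1.36 μmol/L

[CO3²⁻] = 1.36 μmol/L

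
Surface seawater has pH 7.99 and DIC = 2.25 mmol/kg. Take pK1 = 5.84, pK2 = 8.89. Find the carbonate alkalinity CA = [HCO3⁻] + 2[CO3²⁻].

CA = [HCO3⁻] + 2[CO3²⁻] = (α₁ + 2α₂)·DIC
At pH 7.99: [H⁺]/K1 = 10^-2.15 = 0.0070795, K2/[H⁺] = 10^-0.90 = 0.12589
α₁ = 1/(1 + 0.0070795 + 0.12589) = 1/1.1330 = 0.8826; α₂ = α₁·K2/[H⁺] = 0.1111
α₁ + 2α₂ = 1.1049
CA = 1.1049 × 2.25 = 2.49 mmol/kg

CA = 2.49 mmol/kg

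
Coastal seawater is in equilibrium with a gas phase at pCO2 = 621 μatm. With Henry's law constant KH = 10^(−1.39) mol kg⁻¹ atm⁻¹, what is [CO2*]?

KH = 10^(−1.39) = 4.074×10^-2 mol kg⁻¹ atm⁻¹
[CO2*] = KH · pCO2 = 4.074×10^-2 × 621×10^-6 atm = 2.53×10^-5 mol/kg

[CO2*] = 25.3 μmol/kg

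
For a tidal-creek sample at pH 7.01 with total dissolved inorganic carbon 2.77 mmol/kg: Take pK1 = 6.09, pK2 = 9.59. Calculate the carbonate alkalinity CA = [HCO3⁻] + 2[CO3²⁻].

CA = 2.48 mmol/kg

CA = [HCO3⁻] + 2[CO3²⁻] = (α₁ + 2α₂)·DIC
At pH 7.01: [H⁺]/K1 = 10^-0.92 = 0.12023, K2/[H⁺] = 10^-2.58 = 0.0026303
α₁ = 1/(1 + 0.12023 + 0.0026303) = 1/1.1229 = 0.8906; α₂ = α₁·K2/[H⁺] = 0.002342
α₁ + 2α₂ = 0.8953
CA = 0.8953 × 2.77 = 2.48 mmol/kg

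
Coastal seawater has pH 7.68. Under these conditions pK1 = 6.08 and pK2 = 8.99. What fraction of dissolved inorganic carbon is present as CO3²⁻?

α₂ = 1 / (1 + [H⁺]/K2 + [H⁺]²/(K1K2)) = 1 / (1 + 10^+1.31 + 10^-0.29)
   = 1 / (1 + 20.417 + 0.51286) = 1/21.930 = 0.04560

α₂ = 0.0456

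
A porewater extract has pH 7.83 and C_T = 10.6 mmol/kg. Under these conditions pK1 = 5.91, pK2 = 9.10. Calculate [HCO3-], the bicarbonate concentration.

[HCO3⁻] = 9.95 mmol/kg

α₁ = 1 / (1 + [H⁺]/K1 + K2/[H⁺]) = 1 / (1 + 10^-1.92 + 10^-1.27)
   = 1 / (1 + 0.012023 + 0.053703) = 1/1.0657 = 0.9383
[HCO3⁻] = α₁ × DIC = 0.9383 × 10.6 = 9.95 mmol/kg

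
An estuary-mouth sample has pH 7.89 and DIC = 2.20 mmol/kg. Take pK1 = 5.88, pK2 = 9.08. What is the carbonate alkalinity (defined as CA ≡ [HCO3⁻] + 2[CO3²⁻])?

CA = 2.31 mmol/kg

CA = [HCO3⁻] + 2[CO3²⁻] = (α₁ + 2α₂)·DIC
At pH 7.89: [H⁺]/K1 = 10^-2.01 = 0.0097724, K2/[H⁺] = 10^-1.19 = 0.064565
α₁ = 1/(1 + 0.0097724 + 0.064565) = 1/1.0743 = 0.9308; α₂ = α₁·K2/[H⁺] = 0.06010
α₁ + 2α₂ = 1.0510
CA = 1.0510 × 2.20 = 2.31 mmol/kg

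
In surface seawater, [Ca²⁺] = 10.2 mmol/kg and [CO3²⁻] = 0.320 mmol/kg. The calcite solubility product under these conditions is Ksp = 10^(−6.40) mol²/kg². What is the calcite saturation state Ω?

Ω = 8.20

Ksp = 10^(−6.40) = 3.981×10^-7
Ω = [Ca²⁺][CO3²⁻]/Ksp = (10.2×10^-3)(0.320×10^-3) / 3.981×10^-7 = 8.20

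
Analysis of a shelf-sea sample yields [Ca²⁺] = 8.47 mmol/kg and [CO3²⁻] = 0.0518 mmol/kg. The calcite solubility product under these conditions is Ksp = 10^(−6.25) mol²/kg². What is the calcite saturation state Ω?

Ksp = 10^(−6.25) = 5.623×10^-7
Ω = [Ca²⁺][CO3²⁻]/Ksp = (8.47×10^-3)(0.0518×10^-3) / 5.623×10^-7 = 0.780

Ω = 0.780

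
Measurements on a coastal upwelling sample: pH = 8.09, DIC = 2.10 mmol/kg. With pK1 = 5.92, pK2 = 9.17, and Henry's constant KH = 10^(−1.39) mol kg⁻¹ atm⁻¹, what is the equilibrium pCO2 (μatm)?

α₀ = 1 / (1 + K1/[H⁺] + K1K2/[H⁺]²) = 1 / (1 + 10^+2.17 + 10^+1.09)
   = 1 / (1 + 147.91 + 12.303) = 1/161.21 = 0.006203
[CO2*] = α₀ × DIC = 0.006203 × 2.10 = 0.01303 mmol/kg = 13.03 μmol/kg
pCO2 = [CO2*]/KH = 1.303×10^-5 / 4.074×10^-2 = 320 μatm

pCO2 = 320 μatm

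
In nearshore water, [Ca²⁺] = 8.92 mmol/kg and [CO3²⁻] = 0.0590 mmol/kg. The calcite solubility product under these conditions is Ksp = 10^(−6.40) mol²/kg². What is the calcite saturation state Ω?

Ω = 1.32

Ksp = 10^(−6.40) = 3.981×10^-7
Ω = [Ca²⁺][CO3²⁻]/Ksp = (8.92×10^-3)(0.0590×10^-3) / 3.981×10^-7 = 1.32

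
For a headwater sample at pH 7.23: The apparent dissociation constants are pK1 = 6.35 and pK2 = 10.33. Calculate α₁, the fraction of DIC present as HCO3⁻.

α₁ = 0.883

α₁ = 1 / (1 + [H⁺]/K1 + K2/[H⁺]) = 1 / (1 + 10^-0.88 + 10^-3.10)
   = 1 / (1 + 0.13183 + 0.00079433) = 1/1.1326 = 0.8829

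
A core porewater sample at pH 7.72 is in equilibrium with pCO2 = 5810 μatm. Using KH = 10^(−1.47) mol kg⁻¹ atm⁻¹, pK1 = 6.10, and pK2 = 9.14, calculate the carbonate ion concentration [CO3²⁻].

[CO3²⁻] = 0.312 mmol/kg

[CO2*] = KH · pCO2 = 10^(−1.47) × 5810×10^-6 = 1.969×10^-4 mol/kg
α₀ = 1/(1 + K1/[H⁺] + K1K2/[H⁺]²) = 1/(1 + 10^+1.62 + 10^+0.20) = 0.02259
DIC = [CO2*]/α₀ = 1.969×10^-4 / 0.02259 = 8.716 mmol/kg
[CO3²⁻] = α₂·DIC; α₂ = 0.03580, so [CO3²⁻] = 0.03580 × 8.716 = 0.312 mmol/kg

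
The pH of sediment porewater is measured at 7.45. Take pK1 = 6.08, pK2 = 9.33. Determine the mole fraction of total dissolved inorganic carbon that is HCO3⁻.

α₁ = 1 / (1 + [H⁺]/K1 + K2/[H⁺]) = 1 / (1 + 10^-1.37 + 10^-1.88)
   = 1 / (1 + 0.042658 + 0.013183) = 1/1.0558 = 0.9471

α₁ = 0.947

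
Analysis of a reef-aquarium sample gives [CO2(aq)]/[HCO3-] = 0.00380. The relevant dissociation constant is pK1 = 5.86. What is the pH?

From K1 = [H⁺][HCO3-]/[CO2(aq)]:  pH = pK1 − log₁₀([CO2(aq)]/[HCO3-])
log₁₀(0.00380) = -2.420
pH = 5.86 − (-2.420) = 8.28

pH = 8.28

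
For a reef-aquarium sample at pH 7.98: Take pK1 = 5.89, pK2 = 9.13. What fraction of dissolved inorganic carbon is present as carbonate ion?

α₂ = 1 / (1 + [H⁺]/K2 + [H⁺]²/(K1K2)) = 1 / (1 + 10^+1.15 + 10^-0.94)
   = 1 / (1 + 14.125 + 0.11482) = 1/15.240 = 0.06562

α₂ = 0.0656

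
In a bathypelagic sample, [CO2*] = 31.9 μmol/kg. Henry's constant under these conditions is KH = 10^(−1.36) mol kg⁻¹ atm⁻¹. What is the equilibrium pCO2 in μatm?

KH = 10^(−1.36) = 4.365×10^-2 mol kg⁻¹ atm⁻¹
pCO2 = [CO2*]/KH = 31.9×10^-6 / 4.365×10^-2 = 7.31×10^-4 atm = 731 μatm

pCO2 = 731 μatm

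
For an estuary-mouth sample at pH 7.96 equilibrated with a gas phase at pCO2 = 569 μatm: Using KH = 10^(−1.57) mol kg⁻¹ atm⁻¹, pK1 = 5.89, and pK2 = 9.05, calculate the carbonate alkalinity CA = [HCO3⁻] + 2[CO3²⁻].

[CO2*] = KH · pCO2 = 10^(−1.57) × 569×10^-6 = 1.531×10^-5 mol/kg
α₀ = 1/(1 + K1/[H⁺] + K1K2/[H⁺]²) = 1/(1 + 10^+2.07 + 10^+0.98) = 0.007810
DIC = [CO2*]/α₀ = 1.531×10^-5 / 0.007810 = 1.961 mmol/kg
CA = (α₁ + 2α₂)·DIC = (0.9176 + 2×0.07459) × 1.961 = 2.09 mmol/kg

CA = 2.09 mmol/kg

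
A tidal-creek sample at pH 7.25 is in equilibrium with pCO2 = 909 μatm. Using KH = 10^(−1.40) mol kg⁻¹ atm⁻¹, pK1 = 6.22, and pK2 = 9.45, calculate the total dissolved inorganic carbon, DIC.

[CO2*] = KH · pCO2 = 10^(−1.40) × 909×10^-6 = 3.619×10^-5 mol/kg
α₀ = 1/(1 + K1/[H⁺] + K1K2/[H⁺]²) = 1/(1 + 10^+1.03 + 10^-1.17) = 0.08487
DIC = [CO2*]/α₀ = 3.619×10^-5 / 0.08487 = 0.426 mmol/kg

DIC = 0.426 mmol/kg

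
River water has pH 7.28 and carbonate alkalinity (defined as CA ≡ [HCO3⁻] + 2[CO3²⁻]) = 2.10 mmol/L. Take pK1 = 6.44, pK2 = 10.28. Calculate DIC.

DIC = 2.40 mmol/L

CA = [HCO3⁻] + 2[CO3²⁻] = (α₁ + 2α₂)·DIC
At pH 7.28: [H⁺]/K1 = 10^-0.84 = 0.14454, K2/[H⁺] = 10^-3.00 = 0.0010000
α₁ = 1/(1 + 0.14454 + 0.0010000) = 1/1.1455 = 0.8729; α₂ = α₁·K2/[H⁺] = 0.0008729
α₁ + 2α₂ = 0.8747
DIC = CA / (α₁ + 2α₂) = 2.10 / 0.8747 = 2.40 mmol/L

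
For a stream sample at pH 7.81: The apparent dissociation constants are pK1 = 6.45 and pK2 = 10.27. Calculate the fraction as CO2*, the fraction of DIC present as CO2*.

α₀ = 0.0417

α₀ = 1 / (1 + K1/[H⁺] + K1K2/[H⁺]²) = 1 / (1 + 10^+1.36 + 10^-1.10)
   = 1 / (1 + 22.909 + 0.079433) = 1/23.988 = 0.04169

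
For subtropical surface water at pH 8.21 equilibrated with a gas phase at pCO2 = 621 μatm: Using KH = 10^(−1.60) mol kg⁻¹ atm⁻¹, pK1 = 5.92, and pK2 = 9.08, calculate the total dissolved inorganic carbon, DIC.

[CO2*] = KH · pCO2 = 10^(−1.60) × 621×10^-6 = 1.560×10^-5 mol/kg
α₀ = 1/(1 + K1/[H⁺] + K1K2/[H⁺]²) = 1/(1 + 10^+2.29 + 10^+1.42) = 0.004499
DIC = [CO2*]/α₀ = 1.560×10^-5 / 0.004499 = 3.47 mmol/kg

DIC = 3.47 mmol/kg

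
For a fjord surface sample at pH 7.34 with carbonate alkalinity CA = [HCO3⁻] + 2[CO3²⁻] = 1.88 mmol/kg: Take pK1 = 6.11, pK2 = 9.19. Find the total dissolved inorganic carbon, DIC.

CA = [HCO3⁻] + 2[CO3²⁻] = (α₁ + 2α₂)·DIC
At pH 7.34: [H⁺]/K1 = 10^-1.23 = 0.058884, K2/[H⁺] = 10^-1.85 = 0.014125
α₁ = 1/(1 + 0.058884 + 0.014125) = 1/1.0730 = 0.9320; α₂ = α₁·K2/[H⁺] = 0.01316
α₁ + 2α₂ = 0.9583
DIC = CA / (α₁ + 2α₂) = 1.88 / 0.9583 = 1.96 mmol/kg

DIC = 1.96 mmol/kg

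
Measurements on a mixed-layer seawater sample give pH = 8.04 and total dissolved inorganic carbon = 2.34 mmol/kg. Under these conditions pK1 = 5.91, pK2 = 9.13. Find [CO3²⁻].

[CO3²⁻] = 0.175 mmol/kg

α₂ = 1 / (1 + [H⁺]/K2 + [H⁺]²/(K1K2)) = 1 / (1 + 10^+1.09 + 10^-1.04)
   = 1 / (1 + 12.303 + 0.091201) = 1/13.394 = 0.07466
[CO3²⁻] = α₂ × DIC = 0.07466 × 2.34 = 0.175 mmol/kg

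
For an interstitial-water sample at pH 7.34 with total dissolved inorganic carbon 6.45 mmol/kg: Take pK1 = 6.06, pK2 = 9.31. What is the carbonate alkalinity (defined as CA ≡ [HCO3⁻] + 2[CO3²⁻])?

CA = 6.20 mmol/kg

CA = [HCO3⁻] + 2[CO3²⁻] = (α₁ + 2α₂)·DIC
At pH 7.34: [H⁺]/K1 = 10^-1.28 = 0.052481, K2/[H⁺] = 10^-1.97 = 0.010715
α₁ = 1/(1 + 0.052481 + 0.010715) = 1/1.0632 = 0.9406; α₂ = α₁·K2/[H⁺] = 0.01008
α₁ + 2α₂ = 0.9607
CA = 0.9607 × 6.45 = 6.20 mmol/kg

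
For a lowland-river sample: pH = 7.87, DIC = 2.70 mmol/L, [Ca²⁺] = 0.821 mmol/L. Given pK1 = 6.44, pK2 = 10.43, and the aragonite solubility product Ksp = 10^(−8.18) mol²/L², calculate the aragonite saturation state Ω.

α₂ = 1 / (1 + [H⁺]/K2 + [H⁺]²/(K1K2)) = 1 / (1 + 10^+2.56 + 10^+1.13)
   = 1 / (1 + 363.08 + 13.490) = 1/377.57 = 0.002649
[CO3²⁻] = α₂ × DIC = 0.002649 × 2.70 = 0.007151 mmol/L = 7.151 μmol/L
Ksp = 10^(−8.18) = 6.607×10^-9
Ω = [Ca²⁺][CO3²⁻]/Ksp = (0.821×10^-3)(7.151×10^-6) / 6.607×10^-9 = 0.889

Ω = 0.889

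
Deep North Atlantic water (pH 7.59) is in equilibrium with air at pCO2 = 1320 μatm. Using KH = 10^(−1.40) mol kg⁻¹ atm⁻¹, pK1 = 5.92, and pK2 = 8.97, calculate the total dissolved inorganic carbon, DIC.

[CO2*] = KH · pCO2 = 10^(−1.40) × 1320×10^-6 = 5.255×10^-5 mol/kg
α₀ = 1/(1 + K1/[H⁺] + K1K2/[H⁺]²) = 1/(1 + 10^+1.67 + 10^+0.29) = 0.02011
DIC = [CO2*]/α₀ = 5.255×10^-5 / 0.02011 = 2.61 mmol/kg

DIC = 2.61 mmol/kg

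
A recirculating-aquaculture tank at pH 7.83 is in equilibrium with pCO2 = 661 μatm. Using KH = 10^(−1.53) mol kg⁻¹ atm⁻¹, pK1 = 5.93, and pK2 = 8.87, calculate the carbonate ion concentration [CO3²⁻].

[CO3²⁻] = 0.141 mmol/kg

[CO2*] = KH · pCO2 = 10^(−1.53) × 661×10^-6 = 1.951×10^-5 mol/kg
α₀ = 1/(1 + K1/[H⁺] + K1K2/[H⁺]²) = 1/(1 + 10^+1.90 + 10^+0.86) = 0.01141
DIC = [CO2*]/α₀ = 1.951×10^-5 / 0.01141 = 1.710 mmol/kg
[CO3²⁻] = α₂·DIC; α₂ = 0.08263, so [CO3²⁻] = 0.08263 × 1.710 = 0.141 mmol/kg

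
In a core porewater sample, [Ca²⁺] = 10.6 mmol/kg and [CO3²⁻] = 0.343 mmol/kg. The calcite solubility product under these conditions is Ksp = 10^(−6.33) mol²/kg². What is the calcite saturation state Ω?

Ω = 7.77

Ksp = 10^(−6.33) = 4.677×10^-7
Ω = [Ca²⁺][CO3²⁻]/Ksp = (10.6×10^-3)(0.343×10^-3) / 4.677×10^-7 = 7.77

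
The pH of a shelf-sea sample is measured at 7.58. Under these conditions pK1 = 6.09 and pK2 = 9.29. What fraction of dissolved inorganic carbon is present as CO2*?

α₀ = 0.0308

α₀ = 1 / (1 + K1/[H⁺] + K1K2/[H⁺]²) = 1 / (1 + 10^+1.49 + 10^-0.22)
   = 1 / (1 + 30.903 + 0.60256) = 1/32.506 = 0.03076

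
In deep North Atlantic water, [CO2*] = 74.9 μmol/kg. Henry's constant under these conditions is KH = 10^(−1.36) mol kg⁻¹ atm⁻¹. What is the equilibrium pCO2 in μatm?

KH = 10^(−1.36) = 4.365×10^-2 mol kg⁻¹ atm⁻¹
pCO2 = [CO2*]/KH = 74.9×10^-6 / 4.365×10^-2 = 1.72×10^-3 atm = 1720 μatm

pCO2 = 1720 μatm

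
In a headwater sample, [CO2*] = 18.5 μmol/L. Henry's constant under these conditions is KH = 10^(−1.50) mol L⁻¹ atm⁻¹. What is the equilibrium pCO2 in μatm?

KH = 10^(−1.50) = 3.162×10^-2 mol L⁻¹ atm⁻¹
pCO2 = [CO2*]/KH = 18.5×10^-6 / 3.162×10^-2 = 5.85×10^-4 atm = 585 μatm

pCO2 = 585 μatm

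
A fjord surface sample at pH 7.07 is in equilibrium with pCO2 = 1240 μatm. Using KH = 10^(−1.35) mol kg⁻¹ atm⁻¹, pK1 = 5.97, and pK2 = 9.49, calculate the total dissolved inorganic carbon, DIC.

DIC = 0.755 mmol/kg

[CO2*] = KH · pCO2 = 10^(−1.35) × 1240×10^-6 = 5.539×10^-5 mol/kg
α₀ = 1/(1 + K1/[H⁺] + K1K2/[H⁺]²) = 1/(1 + 10^+1.10 + 10^-1.32) = 0.07333
DIC = [CO2*]/α₀ = 5.539×10^-5 / 0.07333 = 0.755 mmol/kg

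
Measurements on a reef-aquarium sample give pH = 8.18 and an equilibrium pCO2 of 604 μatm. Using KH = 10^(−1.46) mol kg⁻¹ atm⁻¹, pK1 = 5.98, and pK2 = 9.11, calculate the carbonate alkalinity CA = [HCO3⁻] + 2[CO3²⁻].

[CO2*] = KH · pCO2 = 10^(−1.46) × 604×10^-6 = 2.094×10^-5 mol/kg
α₀ = 1/(1 + K1/[H⁺] + K1K2/[H⁺]²) = 1/(1 + 10^+2.20 + 10^+1.27) = 0.005615
DIC = [CO2*]/α₀ = 2.094×10^-5 / 0.005615 = 3.730 mmol/kg
CA = (α₁ + 2α₂)·DIC = (0.8898 + 2×0.1045) × 3.730 = 4.10 mmol/kg

CA = 4.10 mmol/kg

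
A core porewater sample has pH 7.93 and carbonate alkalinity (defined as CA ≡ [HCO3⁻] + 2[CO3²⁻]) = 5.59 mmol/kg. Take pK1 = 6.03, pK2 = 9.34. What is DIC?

CA = [HCO3⁻] + 2[CO3²⁻] = (α₁ + 2α₂)·DIC
At pH 7.93: [H⁺]/K1 = 10^-1.90 = 0.012589, K2/[H⁺] = 10^-1.41 = 0.038905
α₁ = 1/(1 + 0.012589 + 0.038905) = 1/1.0515 = 0.9510; α₂ = α₁·K2/[H⁺] = 0.03700
α₁ + 2α₂ = 1.0250
DIC = CA / (α₁ + 2α₂) = 5.59 / 1.0250 = 5.45 mmol/kg

DIC = 5.45 mmol/kg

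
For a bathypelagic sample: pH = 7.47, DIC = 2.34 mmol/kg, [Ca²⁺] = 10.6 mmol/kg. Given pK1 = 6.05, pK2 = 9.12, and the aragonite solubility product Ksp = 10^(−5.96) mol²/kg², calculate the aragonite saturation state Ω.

Ω = 0.478

α₂ = 1 / (1 + [H⁺]/K2 + [H⁺]²/(K1K2)) = 1 / (1 + 10^+1.65 + 10^+0.23)
   = 1 / (1 + 44.668 + 1.6982) = 1/47.367 = 0.02111
[CO3²⁻] = α₂ × DIC = 0.02111 × 2.34 = 0.04940 mmol/kg
Ksp = 10^(−5.96) = 1.096×10^-6
Ω = [Ca²⁺][CO3²⁻]/Ksp = (10.6×10^-3)(4.940×10^-5) / 1.096×10^-6 = 0.478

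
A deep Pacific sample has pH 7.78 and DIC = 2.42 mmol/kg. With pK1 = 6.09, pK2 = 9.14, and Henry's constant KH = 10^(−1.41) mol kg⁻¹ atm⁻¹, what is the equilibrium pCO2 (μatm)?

pCO2 = 1190 μatm

α₀ = 1 / (1 + K1/[H⁺] + K1K2/[H⁺]²) = 1 / (1 + 10^+1.69 + 10^+0.33)
   = 1 / (1 + 48.978 + 2.1380) = 1/52.116 = 0.01919
[CO2*] = α₀ × DIC = 0.01919 × 2.42 = 0.04644 mmol/kg
pCO2 = [CO2*]/KH = 4.644×10^-5 / 3.890×10^-2 = 1190 μatm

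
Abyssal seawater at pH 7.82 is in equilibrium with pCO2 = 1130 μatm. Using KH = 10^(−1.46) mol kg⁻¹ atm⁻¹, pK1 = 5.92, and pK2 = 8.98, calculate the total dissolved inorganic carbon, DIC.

[CO2*] = KH · pCO2 = 10^(−1.46) × 1130×10^-6 = 3.918×10^-5 mol/kg
α₀ = 1/(1 + K1/[H⁺] + K1K2/[H⁺]²) = 1/(1 + 10^+1.90 + 10^+0.74) = 0.01164
DIC = [CO2*]/α₀ = 3.918×10^-5 / 0.01164 = 3.37 mmol/kg

DIC = 3.37 mmol/kg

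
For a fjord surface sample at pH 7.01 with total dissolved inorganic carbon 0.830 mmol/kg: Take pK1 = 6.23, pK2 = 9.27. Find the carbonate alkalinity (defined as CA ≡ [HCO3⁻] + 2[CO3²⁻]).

CA = [HCO3⁻] + 2[CO3²⁻] = (α₁ + 2α₂)·DIC
At pH 7.01: [H⁺]/K1 = 10^-0.78 = 0.16596, K2/[H⁺] = 10^-2.26 = 0.0054954
α₁ = 1/(1 + 0.16596 + 0.0054954) = 1/1.1715 = 0.8536; α₂ = α₁·K2/[H⁺] = 0.004691
α₁ + 2α₂ = 0.8630
CA = 0.8630 × 0.830 = 0.716 mmol/kg

CA = 0.716 mmol/kg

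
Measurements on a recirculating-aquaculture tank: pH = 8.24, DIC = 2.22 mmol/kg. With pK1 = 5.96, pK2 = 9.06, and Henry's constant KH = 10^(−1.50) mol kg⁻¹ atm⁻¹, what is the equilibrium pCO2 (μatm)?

α₀ = 1 / (1 + K1/[H⁺] + K1K2/[H⁺]²) = 1 / (1 + 10^+2.28 + 10^+1.46)
   = 1 / (1 + 190.55 + 28.840) = 1/220.39 = 0.004537
[CO2*] = α₀ × DIC = 0.004537 × 2.22 = 0.01007 mmol/kg = 10.07 μmol/kg
pCO2 = [CO2*]/KH = 1.007×10^-5 / 3.162×10^-2 = 319 μatm

pCO2 = 319 μatm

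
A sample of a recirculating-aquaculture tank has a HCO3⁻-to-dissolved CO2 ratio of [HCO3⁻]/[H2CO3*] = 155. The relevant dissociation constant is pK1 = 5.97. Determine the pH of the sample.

pH = 8.16

From K1 = [H⁺][HCO3⁻]/[H2CO3*]:  pH = pK1 + log₁₀([HCO3⁻]/[H2CO3*])
log₁₀(155) = +2.190
pH = 5.97 + (+2.190) = 8.16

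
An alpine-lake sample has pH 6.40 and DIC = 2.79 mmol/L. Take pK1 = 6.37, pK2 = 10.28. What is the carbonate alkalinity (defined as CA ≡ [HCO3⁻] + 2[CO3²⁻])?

CA = [HCO3⁻] + 2[CO3²⁻] = (α₁ + 2α₂)·DIC
At pH 6.40: [H⁺]/K1 = 10^-0.03 = 0.93325, K2/[H⁺] = 10^-3.88 = 0.00013183
α₁ = 1/(1 + 0.93325 + 0.00013183) = 1/1.9334 = 0.5172; α₂ = α₁·K2/[H⁺] = 6.818×10^-5
α₁ + 2α₂ = 0.5174
CA = 0.5174 × 2.79 = 1.44 mmol/L

CA = 1.44 mmol/L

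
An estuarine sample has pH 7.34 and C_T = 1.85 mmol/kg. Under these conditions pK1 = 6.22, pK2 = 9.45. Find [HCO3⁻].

α₁ = 1 / (1 + [H⁺]/K1 + K2/[H⁺]) = 1 / (1 + 10^-1.12 + 10^-2.11)
   = 1 / (1 + 0.075858 + 0.0077625) = 1/1.0836 = 0.9228
[HCO3⁻] = α₁ × DIC = 0.9228 × 1.85 = 1.71 mmol/kg

[HCO3⁻] = 1.71 mmol/kg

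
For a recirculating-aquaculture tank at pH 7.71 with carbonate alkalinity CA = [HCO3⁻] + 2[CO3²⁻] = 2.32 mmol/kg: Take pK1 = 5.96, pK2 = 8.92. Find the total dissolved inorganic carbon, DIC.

DIC = 2.23 mmol/kg

CA = [HCO3⁻] + 2[CO3²⁻] = (α₁ + 2α₂)·DIC
At pH 7.71: [H⁺]/K1 = 10^-1.75 = 0.017783, K2/[H⁺] = 10^-1.21 = 0.061660
α₁ = 1/(1 + 0.017783 + 0.061660) = 1/1.0794 = 0.9264; α₂ = α₁·K2/[H⁺] = 0.05712
α₁ + 2α₂ = 1.0406
DIC = CA / (α₁ + 2α₂) = 2.32 / 1.0406 = 2.23 mmol/kg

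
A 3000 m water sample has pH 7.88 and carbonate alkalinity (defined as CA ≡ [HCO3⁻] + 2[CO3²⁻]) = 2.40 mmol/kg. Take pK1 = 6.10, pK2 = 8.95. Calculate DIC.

DIC = 2.26 mmol/kg

CA = [HCO3⁻] + 2[CO3²⁻] = (α₁ + 2α₂)·DIC
At pH 7.88: [H⁺]/K1 = 10^-1.78 = 0.016596, K2/[H⁺] = 10^-1.07 = 0.085114
α₁ = 1/(1 + 0.016596 + 0.085114) = 1/1.1017 = 0.9077; α₂ = α₁·K2/[H⁺] = 0.07726
α₁ + 2α₂ = 1.0622
DIC = CA / (α₁ + 2α₂) = 2.40 / 1.0622 = 2.26 mmol/kg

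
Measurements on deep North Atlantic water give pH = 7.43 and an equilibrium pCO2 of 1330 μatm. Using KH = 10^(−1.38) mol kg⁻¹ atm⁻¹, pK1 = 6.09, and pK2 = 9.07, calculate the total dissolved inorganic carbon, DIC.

DIC = 1.30 mmol/kg

[CO2*] = KH · pCO2 = 10^(−1.38) × 1330×10^-6 = 5.544×10^-5 mol/kg
α₀ = 1/(1 + K1/[H⁺] + K1K2/[H⁺]²) = 1/(1 + 10^+1.34 + 10^-0.30) = 0.04277
DIC = [CO2*]/α₀ = 5.544×10^-5 / 0.04277 = 1.30 mmol/kg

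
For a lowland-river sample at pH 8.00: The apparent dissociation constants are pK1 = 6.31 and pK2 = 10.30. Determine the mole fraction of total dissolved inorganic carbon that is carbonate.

α₂ = 1 / (1 + [H⁺]/K2 + [H⁺]²/(K1K2)) = 1 / (1 + 10^+2.30 + 10^+0.61)
   = 1 / (1 + 199.53 + 4.0738) = 1/204.60 = 0.004888

α₂ = 0.00489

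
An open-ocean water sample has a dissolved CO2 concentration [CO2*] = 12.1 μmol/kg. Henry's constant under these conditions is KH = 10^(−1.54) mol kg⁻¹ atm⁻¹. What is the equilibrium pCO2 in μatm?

pCO2 = 420 μatm

KH = 10^(−1.54) = 2.884×10^-2 mol kg⁻¹ atm⁻¹
pCO2 = [CO2*]/KH = 12.1×10^-6 / 2.884×10^-2 = 4.20×10^-4 atm = 420 μatm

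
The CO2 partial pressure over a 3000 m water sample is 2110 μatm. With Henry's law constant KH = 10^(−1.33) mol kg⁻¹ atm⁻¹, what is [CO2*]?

KH = 10^(−1.33) = 4.677×10^-2 mol kg⁻¹ atm⁻¹
[CO2*] = KH · pCO2 = 4.677×10^-2 × 2110×10^-6 atm = 9.87×10^-5 mol/kg

[CO2*] = 98.7 μmol/kg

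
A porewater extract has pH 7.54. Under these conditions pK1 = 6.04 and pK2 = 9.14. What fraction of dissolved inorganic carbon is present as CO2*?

α₀ = 1 / (1 + K1/[H⁺] + K1K2/[H⁺]²) = 1 / (1 + 10^+1.50 + 10^-0.10)
   = 1 / (1 + 31.623 + 0.79433) = 1/33.417 = 0.02992

α₀ = 0.0299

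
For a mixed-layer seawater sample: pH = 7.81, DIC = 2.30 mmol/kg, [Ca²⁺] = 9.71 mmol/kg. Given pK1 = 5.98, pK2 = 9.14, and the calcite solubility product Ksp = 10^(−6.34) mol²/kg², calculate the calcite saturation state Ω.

α₂ = 1 / (1 + [H⁺]/K2 + [H⁺]²/(K1K2)) = 1 / (1 + 10^+1.33 + 10^-0.50)
   = 1 / (1 + 21.380 + 0.31623) = 1/22.696 = 0.04406
[CO3²⁻] = α₂ × DIC = 0.04406 × 2.30 = 0.1013 mmol/kg
Ksp = 10^(−6.34) = 4.571×10^-7
Ω = [Ca²⁺][CO3²⁻]/Ksp = (9.71×10^-3)(1.013×10^-4) / 4.571×10^-7 = 2.15

Ω = 2.15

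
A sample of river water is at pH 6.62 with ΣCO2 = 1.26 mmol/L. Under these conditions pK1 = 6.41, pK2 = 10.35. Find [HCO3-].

α₁ = 1 / (1 + [H⁺]/K1 + K2/[H⁺]) = 1 / (1 + 10^-0.21 + 10^-3.73)
   = 1 / (1 + 0.61660 + 0.00018621) = 1/1.6168 = 0.6185
[HCO3⁻] = α₁ × DIC = 0.6185 × 1.26 = 0.779 mmol/L

[HCO3⁻] = 0.779 mmol/L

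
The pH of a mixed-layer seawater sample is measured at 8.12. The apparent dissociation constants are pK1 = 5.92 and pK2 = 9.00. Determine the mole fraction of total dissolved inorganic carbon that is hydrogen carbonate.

α₁ = 1 / (1 + [H⁺]/K1 + K2/[H⁺]) = 1 / (1 + 10^-2.20 + 10^-0.88)
   = 1 / (1 + 0.0063096 + 0.13183) = 1/1.1381 = 0.8786

α₁ = 0.879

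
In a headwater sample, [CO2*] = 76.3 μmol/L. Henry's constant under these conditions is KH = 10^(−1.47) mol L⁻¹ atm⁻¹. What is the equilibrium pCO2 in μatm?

KH = 10^(−1.47) = 3.388×10^-2 mol L⁻¹ atm⁻¹
pCO2 = [CO2*]/KH = 76.3×10^-6 / 3.388×10^-2 = 2.25×10^-3 atm = 2250 μatm

pCO2 = 2250 μatm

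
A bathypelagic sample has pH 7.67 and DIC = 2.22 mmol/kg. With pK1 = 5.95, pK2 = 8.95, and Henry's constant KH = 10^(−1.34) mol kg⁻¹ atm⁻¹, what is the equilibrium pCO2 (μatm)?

α₀ = 1 / (1 + K1/[H⁺] + K1K2/[H⁺]²) = 1 / (1 + 10^+1.72 + 10^+0.44)
   = 1 / (1 + 52.481 + 2.7542) = 1/56.235 = 0.01778
[CO2*] = α₀ × DIC = 0.01778 × 2.22 = 0.03948 mmol/kg
pCO2 = [CO2*]/KH = 3.948×10^-5 / 4.571×10^-2 = 864 μatm

pCO2 = 864 μatm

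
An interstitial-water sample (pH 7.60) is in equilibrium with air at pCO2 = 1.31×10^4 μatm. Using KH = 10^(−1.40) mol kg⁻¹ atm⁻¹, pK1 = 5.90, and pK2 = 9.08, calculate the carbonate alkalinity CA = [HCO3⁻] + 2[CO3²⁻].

CA = 27.9 mmol/kg

[CO2*] = KH · pCO2 = 10^(−1.40) × 1.31×10^4×10^-6 = 5.215×10^-4 mol/kg
α₀ = 1/(1 + K1/[H⁺] + K1K2/[H⁺]²) = 1/(1 + 10^+1.70 + 10^+0.22) = 0.01895
DIC = [CO2*]/α₀ = 5.215×10^-4 / 0.01895 = 27.52 mmol/kg
CA = (α₁ + 2α₂)·DIC = (0.9496 + 2×0.03144) × 27.52 = 27.9 mmol/kg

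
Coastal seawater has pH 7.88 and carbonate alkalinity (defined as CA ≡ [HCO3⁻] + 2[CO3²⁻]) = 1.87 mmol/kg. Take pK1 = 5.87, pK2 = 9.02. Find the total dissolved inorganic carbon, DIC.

CA = [HCO3⁻] + 2[CO3²⁻] = (α₁ + 2α₂)·DIC
At pH 7.88: [H⁺]/K1 = 10^-2.01 = 0.0097724, K2/[H⁺] = 10^-1.14 = 0.072444
α₁ = 1/(1 + 0.0097724 + 0.072444) = 1/1.0822 = 0.9240; α₂ = α₁·K2/[H⁺] = 0.06694
α₁ + 2α₂ = 1.0579
DIC = CA / (α₁ + 2α₂) = 1.87 / 1.0579 = 1.77 mmol/kg

DIC = 1.77 mmol/kg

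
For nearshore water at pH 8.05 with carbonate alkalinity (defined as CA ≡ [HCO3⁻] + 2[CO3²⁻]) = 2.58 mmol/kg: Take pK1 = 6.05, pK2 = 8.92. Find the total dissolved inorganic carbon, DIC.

CA = [HCO3⁻] + 2[CO3²⁻] = (α₁ + 2α₂)·DIC
At pH 8.05: [H⁺]/K1 = 10^-2.00 = 0.010000, K2/[H⁺] = 10^-0.87 = 0.13490
α₁ = 1/(1 + 0.010000 + 0.13490) = 1/1.1449 = 0.8734; α₂ = α₁·K2/[H⁺] = 0.1178
α₁ + 2α₂ = 1.1091
DIC = CA / (α₁ + 2α₂) = 2.58 / 1.1091 = 2.33 mmol/kg

DIC = 2.33 mmol/kg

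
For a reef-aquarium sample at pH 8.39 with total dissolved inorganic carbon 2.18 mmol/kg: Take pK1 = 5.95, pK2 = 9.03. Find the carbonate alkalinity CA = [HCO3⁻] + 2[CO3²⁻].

CA = 2.58 mmol/kg

CA = [HCO3⁻] + 2[CO3²⁻] = (α₁ + 2α₂)·DIC
At pH 8.39: [H⁺]/K1 = 10^-2.44 = 0.0036308, K2/[H⁺] = 10^-0.64 = 0.22909
α₁ = 1/(1 + 0.0036308 + 0.22909) = 1/1.2327 = 0.8112; α₂ = α₁·K2/[H⁺] = 0.1858
α₁ + 2α₂ = 1.1829
CA = 1.1829 × 2.18 = 2.58 mmol/kg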